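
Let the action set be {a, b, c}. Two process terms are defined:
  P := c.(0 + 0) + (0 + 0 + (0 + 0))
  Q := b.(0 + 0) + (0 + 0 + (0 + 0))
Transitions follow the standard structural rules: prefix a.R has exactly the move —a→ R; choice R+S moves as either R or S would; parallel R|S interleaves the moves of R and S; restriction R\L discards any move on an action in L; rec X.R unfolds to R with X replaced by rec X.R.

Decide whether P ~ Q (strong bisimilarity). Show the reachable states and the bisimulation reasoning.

NO

Reachable graph of P (2 states):
  m0 = c.(0 + 0) + (0 + 0 + (0 + 0)) | -c-> m1
  m1 = 0 + 0 | (no moves)
Reachable graph of Q (2 states):
  n0 = b.(0 + 0) + (0 + 0 + (0 + 0)) | -b-> n1
  n1 = 0 + 0 | (no moves)
Partition-refinement fixed point:
  B0 = {m0}
  B1 = {m1, n1}
  B2 = {n0}
m0 ∈ B0, n0 ∈ B2 → different blocks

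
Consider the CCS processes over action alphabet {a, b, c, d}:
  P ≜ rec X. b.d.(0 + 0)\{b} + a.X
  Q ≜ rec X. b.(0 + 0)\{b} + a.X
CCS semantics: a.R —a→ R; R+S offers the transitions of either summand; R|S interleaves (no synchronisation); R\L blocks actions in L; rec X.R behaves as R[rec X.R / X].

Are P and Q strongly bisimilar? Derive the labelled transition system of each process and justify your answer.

not bisimilar

LTS(P): 3 reachable states
  s0 = rec X. b.d.(0 + 0)\{b} + a.X | --a--▸ s0, --b--▸ s1
  s1 = d.(0 + 0)\{b} | --d--▸ s2
  s2 = (0 + 0)\{b} | stopped
LTS(Q): 2 reachable states
  t0 = rec X. b.(0 + 0)\{b} + a.X | --a--▸ t0, --b--▸ t1
  t1 = (0 + 0)\{b} | stopped
Partition-refinement fixed point:
  B0 = {s0}
  B1 = {s1}
  B2 = {s2, t1}
  B3 = {t0}
s0 ∈ B0, t0 ∈ B3 → different blocks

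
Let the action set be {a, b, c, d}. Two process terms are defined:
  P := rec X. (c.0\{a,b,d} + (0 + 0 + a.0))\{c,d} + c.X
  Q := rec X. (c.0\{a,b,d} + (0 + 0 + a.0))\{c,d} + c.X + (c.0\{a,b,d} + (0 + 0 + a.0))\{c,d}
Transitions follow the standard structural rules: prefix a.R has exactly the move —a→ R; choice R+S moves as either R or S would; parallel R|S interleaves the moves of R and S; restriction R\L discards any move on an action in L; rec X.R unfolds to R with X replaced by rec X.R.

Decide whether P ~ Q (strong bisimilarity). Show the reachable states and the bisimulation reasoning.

bisimilar

LTS(P): 2 reachable states
  u0 = rec X. (c.0\{a,b,d} + (0 + 0 + a.0))\{c,d} + c.X | —a→ u1, —c→ u0
  u1 = 0\{c,d} | stopped
LTS(Q): 2 reachable states
  v0 = rec X. (c.0\{a,b,d} + (0 + 0 + a.0))\{c,d} + c.X + (c.0\{a,b,d} + (0 + 0 + a.0))\{c,d} | —a→ v1, —c→ v0
  v1 = 0\{c,d} | stopped
Bisimilarity quotient blocks:
  B0 = {u0, v0}
  B1 = {u1, v1}
u0 ∈ B0, v0 ∈ B0 → same block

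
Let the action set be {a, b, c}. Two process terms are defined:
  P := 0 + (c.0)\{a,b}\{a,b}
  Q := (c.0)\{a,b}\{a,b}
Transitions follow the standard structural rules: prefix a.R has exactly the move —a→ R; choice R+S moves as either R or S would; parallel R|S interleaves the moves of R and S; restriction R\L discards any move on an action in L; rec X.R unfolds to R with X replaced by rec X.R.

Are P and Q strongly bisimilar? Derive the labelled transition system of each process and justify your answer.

bisimilar

P's transition system — 2 states:
  m0 = 0 + (c.0)\{a,b}\{a,b} | --c--▸ m1
  m1 = 0\{a,b}\{a,b} | ∅
Q's transition system — 2 states:
  n0 = (c.0)\{a,b}\{a,b} | --c--▸ n1
  n1 = 0\{a,b}\{a,b} | ∅
Coarsest stable partition (strong bisimilarity classes):
  B0 = {m0, n0}
  B1 = {m1, n1}
m0 ∈ B0, n0 ∈ B0 → same block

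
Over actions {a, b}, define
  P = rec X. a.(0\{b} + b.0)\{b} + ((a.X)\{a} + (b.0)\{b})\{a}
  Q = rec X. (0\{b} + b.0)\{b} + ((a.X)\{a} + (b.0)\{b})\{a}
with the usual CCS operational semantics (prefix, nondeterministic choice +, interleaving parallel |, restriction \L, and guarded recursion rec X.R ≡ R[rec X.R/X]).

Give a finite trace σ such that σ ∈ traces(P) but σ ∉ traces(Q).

a

Reachable graph of P (2 states):
  u0 = rec X. a.(0\{b} + b.0)\{b} + ((a.X)\{a} + (b.0)\{b})\{a} | -a-> u1
  u1 = (0\{b} + b.0)\{b} | ·
Reachable graph of Q (1 states):
  v0 = rec X. (0\{b} + b.0)\{b} + ((a.X)\{a} + (b.0)\{b})\{a} | ·
Trace ⟨a⟩ through P, begin at {u0}:
  [1] a ⇒ {u1}
  ✓ P
Trace ⟨a⟩ through Q, begin at {v0}:
  [1] a ⇒ ∅  — Q cannot continue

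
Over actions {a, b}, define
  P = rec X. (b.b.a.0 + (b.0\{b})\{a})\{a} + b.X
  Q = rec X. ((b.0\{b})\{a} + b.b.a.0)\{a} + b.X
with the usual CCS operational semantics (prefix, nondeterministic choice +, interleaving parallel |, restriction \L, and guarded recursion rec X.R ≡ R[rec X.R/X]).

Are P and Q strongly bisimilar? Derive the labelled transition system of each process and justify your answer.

YES

LTS(P): 4 reachable states
  m0 = rec X. (b.b.a.0 + (b.0\{b})\{a})\{a} + b.X :: --b--▸ m0, --b--▸ m1, --b--▸ m2
  m1 = (b.a.0)\{a} :: --b--▸ m3
  m2 = 0\{b}\{a}\{a} :: stopped
  m3 = (a.0)\{a} :: stopped
LTS(Q): 4 reachable states
  n0 = rec X. ((b.0\{b})\{a} + b.b.a.0)\{a} + b.X :: --b--▸ n0, --b--▸ n1, --b--▸ n2
  n1 = (b.a.0)\{a} :: --b--▸ n3
  n2 = 0\{b}\{a}\{a} :: stopped
  n3 = (a.0)\{a} :: stopped
Bisimilarity quotient blocks:
  B0 = {m0, n0}
  B1 = {m2, m3, n2, n3}
  B2 = {m1, n1}
m0 ∈ B0, n0 ∈ B0 → same block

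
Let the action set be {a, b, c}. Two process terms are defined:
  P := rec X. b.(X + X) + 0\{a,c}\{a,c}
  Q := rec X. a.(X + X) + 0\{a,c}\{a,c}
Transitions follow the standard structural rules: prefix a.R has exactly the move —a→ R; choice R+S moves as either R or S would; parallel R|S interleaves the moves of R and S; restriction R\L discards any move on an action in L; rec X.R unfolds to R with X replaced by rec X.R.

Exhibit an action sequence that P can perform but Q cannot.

P's transition system — 2 states:
  p0 = rec X. b.(X + X) + 0\{a,c}\{a,c} | —b→ p1
  p1 = (rec X. b.(X + X) + 0\{a,c}\{a,c}) + (rec X. b.(X + X) + 0\{a,c}\{a,c}) | —b→ p1
Q's transition system — 2 states:
  q0 = rec X. a.(X + X) + 0\{a,c}\{a,c} | —a→ q1
  q1 = (rec X. a.(X + X) + 0\{a,c}\{a,c}) + (rec X. a.(X + X) + 0\{a,c}\{a,c}) | —a→ q1
Run σ = ⟨b⟩ on P: start {p0}
  [1] b ⇒ {p1}
  ✓ P
Run σ = ⟨b⟩ on Q: start {q0}
  [1] b ⇒ no successor for Q

b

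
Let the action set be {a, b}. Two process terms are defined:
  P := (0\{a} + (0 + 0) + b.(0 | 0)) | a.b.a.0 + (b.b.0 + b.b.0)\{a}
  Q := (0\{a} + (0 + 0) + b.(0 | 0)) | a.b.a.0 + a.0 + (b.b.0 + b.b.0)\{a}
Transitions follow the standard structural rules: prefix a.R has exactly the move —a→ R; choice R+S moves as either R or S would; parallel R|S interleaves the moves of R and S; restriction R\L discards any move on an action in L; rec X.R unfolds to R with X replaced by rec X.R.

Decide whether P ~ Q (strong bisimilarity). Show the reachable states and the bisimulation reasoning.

Reachable graph of P (10 states):
  u0 = (0\{a} + (0 + 0) + b.(0 | 0)) | a.b.a.0 + (b.b.0 + b.b.0)\{a} ⊢ --a--▸ u1, --b--▸ u2, --b--▸ u3
  u1 = (0\{a} + (0 + 0) + b.(0 | 0)) | b.a.0 ⊢ --b--▸ u4, --b--▸ u5
  u2 = (b.0)\{a} ⊢ --b--▸ u6
  u3 = 0 | 0 | a.b.a.0 ⊢ --a--▸ u5
  u4 = (0\{a} + (0 + 0) + b.(0 | 0)) | a.0 ⊢ --a--▸ u7, --b--▸ u8
  u5 = 0 | 0 | b.a.0 ⊢ --b--▸ u8
  u6 = 0\{a} ⊢ deadlocked
  u7 = (0\{a} + (0 + 0) + b.(0 | 0)) | 0 ⊢ --b--▸ u9
  u8 = 0 | 0 | a.0 ⊢ --a--▸ u9
  u9 = 0 | 0 | 0 ⊢ deadlocked
Reachable graph of Q (11 states):
  v0 = (0\{a} + (0 + 0) + b.(0 | 0)) | a.b.a.0 + a.0 + (b.b.0 + b.b.0)\{a} ⊢ --a--▸ v1, --a--▸ v2, --b--▸ v3, --b--▸ v4
  v1 = (0\{a} + (0 + 0) + b.(0 | 0)) | b.a.0 ⊢ --b--▸ v5, --b--▸ v6
  v2 = 0 ⊢ deadlocked
  v3 = (b.0)\{a} ⊢ --b--▸ v7
  v4 = 0 | 0 | a.b.a.0 ⊢ --a--▸ v6
  v5 = (0\{a} + (0 + 0) + b.(0 | 0)) | a.0 ⊢ --a--▸ v8, --b--▸ v9
  v6 = 0 | 0 | b.a.0 ⊢ --b--▸ v9
  v7 = 0\{a} ⊢ deadlocked
  v8 = (0\{a} + (0 + 0) + b.(0 | 0)) | 0 ⊢ --b--▸ v10
  v9 = 0 | 0 | a.0 ⊢ --a--▸ v10
  v10 = 0 | 0 | 0 ⊢ deadlocked
Bisimilarity quotient blocks:
  B0 = {u0}
  B1 = {u3, v4}
  B2 = {u5, v6}
  B3 = {u8, v9}
  B4 = {u6, u9, v10, v2, v7}
  B5 = {u2, u7, v3, v8}
  B6 = {u1, v1}
  B7 = {u4, v5}
  B8 = {v0}
u0 ∈ B0, v0 ∈ B8 → different blocks

P ≁ Q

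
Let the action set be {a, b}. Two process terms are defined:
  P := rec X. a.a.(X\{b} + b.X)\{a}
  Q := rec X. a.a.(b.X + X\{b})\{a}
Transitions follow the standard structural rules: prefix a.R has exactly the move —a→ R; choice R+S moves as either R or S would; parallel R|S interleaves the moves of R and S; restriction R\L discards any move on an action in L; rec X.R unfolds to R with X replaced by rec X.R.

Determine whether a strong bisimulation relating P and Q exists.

P's transition system — 4 states:
  u0 = rec X. a.a.(X\{b} + b.X)\{a} has moves -a-> u1
  u1 = a.((rec X. a.a.(X\{b} + b.X)\{a})\{b} + b.(rec X. a.a.(X\{b} + b.X)\{a}))\{a} has moves -a-> u2
  u2 = ((rec X. a.a.(X\{b} + b.X)\{a})\{b} + b.(rec X. a.a.(X\{b} + b.X)\{a}))\{a} has moves -b-> u3
  u3 = (rec X. a.a.(X\{b} + b.X)\{a})\{a} has moves ∅
Q's transition system — 4 states:
  v0 = rec X. a.a.(b.X + X\{b})\{a} has moves -a-> v1
  v1 = a.(b.(rec X. a.a.(b.X + X\{b})\{a}) + (rec X. a.a.(b.X + X\{b})\{a})\{b})\{a} has moves -a-> v2
  v2 = (b.(rec X. a.a.(b.X + X\{b})\{a}) + (rec X. a.a.(b.X + X\{b})\{a})\{b})\{a} has moves -b-> v3
  v3 = (rec X. a.a.(b.X + X\{b})\{a})\{a} has moves ∅
Bisimilarity quotient blocks:
  B0 = {u0, v0}
  B1 = {u1, v1}
  B2 = {u2, v2}
  B3 = {u3, v3}
u0 ∈ B0, v0 ∈ B0 → same block

bisimilar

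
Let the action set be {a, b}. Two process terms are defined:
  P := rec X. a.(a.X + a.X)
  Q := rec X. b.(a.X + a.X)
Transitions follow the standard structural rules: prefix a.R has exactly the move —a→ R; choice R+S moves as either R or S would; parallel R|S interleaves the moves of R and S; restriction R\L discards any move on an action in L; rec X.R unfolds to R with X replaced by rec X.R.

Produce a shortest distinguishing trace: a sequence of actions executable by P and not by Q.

a

LTS(P): 2 reachable states
  p0 = rec X. a.(a.X + a.X) → -a-> p1
  p1 = a.(rec X. a.(a.X + a.X)) + a.(rec X. a.(a.X + a.X)) → -a-> p0
LTS(Q): 2 reachable states
  q0 = rec X. b.(a.X + a.X) → -b-> q1
  q1 = a.(rec X. b.(a.X + a.X)) + a.(rec X. b.(a.X + a.X)) → -a-> q0
Executing a from P (initial set {p0}):
  [1] a ⇒ {p1}
  — P admits the full trace.
Executing a from Q (initial set {q0}):
  [1] a ⇒ ∅ (Q stuck)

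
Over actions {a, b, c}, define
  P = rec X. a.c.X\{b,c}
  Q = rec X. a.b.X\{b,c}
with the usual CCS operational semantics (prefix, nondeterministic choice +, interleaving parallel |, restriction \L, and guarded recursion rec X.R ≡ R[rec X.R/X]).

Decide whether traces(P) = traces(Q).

NO — witness ⟨ac⟩

LTS(P): 4 reachable states
  u0 = rec X. a.c.X\{b,c} ⊢ --a--▸ u1
  u1 = c.(rec X. a.c.X\{b,c})\{b,c} ⊢ --c--▸ u2
  u2 = (rec X. a.c.X\{b,c})\{b,c} ⊢ --a--▸ u3
  u3 = (c.(rec X. a.c.X\{b,c})\{b,c})\{b,c} ⊢ ·
LTS(Q): 4 reachable states
  v0 = rec X. a.b.X\{b,c} ⊢ --a--▸ v1
  v1 = b.(rec X. a.b.X\{b,c})\{b,c} ⊢ --b--▸ v2
  v2 = (rec X. a.b.X\{b,c})\{b,c} ⊢ --a--▸ v3
  v3 = (b.(rec X. a.b.X\{b,c})\{b,c})\{b,c} ⊢ ·
Executing ac from P (initial set {u0}):
  after a @ step 1: {u1}
  after c @ step 2: {u2}
  ✓ P
Executing ac from Q (initial set {v0}):
  after a @ step 1: {v1}
  after c @ step 2: ∅ (Q stuck)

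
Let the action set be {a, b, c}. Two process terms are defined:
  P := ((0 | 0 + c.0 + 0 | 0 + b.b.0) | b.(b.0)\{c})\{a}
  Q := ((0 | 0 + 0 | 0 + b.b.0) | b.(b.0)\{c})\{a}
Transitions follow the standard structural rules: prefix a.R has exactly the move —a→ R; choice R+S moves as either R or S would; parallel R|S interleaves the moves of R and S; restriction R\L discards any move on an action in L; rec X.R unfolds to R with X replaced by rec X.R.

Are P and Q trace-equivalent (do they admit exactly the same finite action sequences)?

LTS(P): 9 reachable states
  s0 = ((0 | 0 + c.0 + 0 | 0 + b.b.0) | b.(b.0)\{c})\{a} | ··b··> s1, ··b··> s2, ··c··> s3
  s1 = ((0 | 0 + c.0 + 0 | 0 + b.b.0) | (b.0)\{c})\{a} | ··b··> s4, ··b··> s5, ··c··> s6
  s2 = (b.0 | b.(b.0)\{c})\{a} | ··b··> s3, ··b··> s5
  s3 = (0 | b.(b.0)\{c})\{a} | ··b··> s6
  s4 = ((0 | 0 + c.0 + 0 | 0 + b.b.0) | 0\{c})\{a} | ··b··> s7, ··c··> s8
  s5 = (b.0 | (b.0)\{c})\{a} | ··b··> s6, ··b··> s7
  s6 = (0 | (b.0)\{c})\{a} | ··b··> s8
  s7 = (b.0 | 0\{c})\{a} | ··b··> s8
  s8 = (0 | 0\{c})\{a} | ·
LTS(Q): 9 reachable states
  t0 = ((0 | 0 + 0 | 0 + b.b.0) | b.(b.0)\{c})\{a} | ··b··> t1, ··b··> t2
  t1 = ((0 | 0 + 0 | 0 + b.b.0) | (b.0)\{c})\{a} | ··b··> t3, ··b··> t4
  t2 = (b.0 | b.(b.0)\{c})\{a} | ··b··> t4, ··b··> t5
  t3 = ((0 | 0 + 0 | 0 + b.b.0) | 0\{c})\{a} | ··b··> t6
  t4 = (b.0 | (b.0)\{c})\{a} | ··b··> t6, ··b··> t7
  t5 = (0 | b.(b.0)\{c})\{a} | ··b··> t7
  t6 = (b.0 | 0\{c})\{a} | ··b··> t8
  t7 = (0 | (b.0)\{c})\{a} | ··b··> t8
  t8 = (0 | 0\{c})\{a} | ·
Trace ⟨c⟩ through P, begin at {s0}:
  step 1 (c): {s3}
  ✓ P
Trace ⟨c⟩ through Q, begin at {t0}:
  step 1 (c): ∅  — Q cannot continue

trace-distinct — witness ⟨c⟩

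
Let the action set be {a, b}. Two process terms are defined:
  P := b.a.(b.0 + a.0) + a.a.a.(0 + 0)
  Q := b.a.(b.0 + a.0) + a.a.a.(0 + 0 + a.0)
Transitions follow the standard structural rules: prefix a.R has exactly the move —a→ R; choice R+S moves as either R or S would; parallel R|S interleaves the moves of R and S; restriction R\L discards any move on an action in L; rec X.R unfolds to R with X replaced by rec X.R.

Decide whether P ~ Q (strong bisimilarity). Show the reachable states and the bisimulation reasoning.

P's transition system — 7 states:
  m0 = b.a.(b.0 + a.0) + a.a.a.(0 + 0) ⊢ -a-> m1, -b-> m2
  m1 = a.a.(0 + 0) ⊢ -a-> m3
  m2 = a.(b.0 + a.0) ⊢ -a-> m4
  m3 = a.(0 + 0) ⊢ -a-> m5
  m4 = b.0 + a.0 ⊢ -a-> m6, -b-> m6
  m5 = 0 + 0 ⊢ stopped
  m6 = 0 ⊢ stopped
Q's transition system — 7 states:
  n0 = b.a.(b.0 + a.0) + a.a.a.(0 + 0 + a.0) ⊢ -a-> n1, -b-> n2
  n1 = a.a.(0 + 0 + a.0) ⊢ -a-> n3
  n2 = a.(b.0 + a.0) ⊢ -a-> n4
  n3 = a.(0 + 0 + a.0) ⊢ -a-> n5
  n4 = b.0 + a.0 ⊢ -a-> n6, -b-> n6
  n5 = 0 + 0 + a.0 ⊢ -a-> n6
  n6 = 0 ⊢ stopped
Partition-refinement fixed point:
  B0 = {m0}
  B1 = {m1, n3}
  B2 = {m3, n5}
  B3 = {m5, m6, n6}
  B4 = {m2, n2}
  B5 = {m4, n4}
  B6 = {n0}
  B7 = {n1}
m0 ∈ B0, n0 ∈ B6 → different blocks

P ≁ Q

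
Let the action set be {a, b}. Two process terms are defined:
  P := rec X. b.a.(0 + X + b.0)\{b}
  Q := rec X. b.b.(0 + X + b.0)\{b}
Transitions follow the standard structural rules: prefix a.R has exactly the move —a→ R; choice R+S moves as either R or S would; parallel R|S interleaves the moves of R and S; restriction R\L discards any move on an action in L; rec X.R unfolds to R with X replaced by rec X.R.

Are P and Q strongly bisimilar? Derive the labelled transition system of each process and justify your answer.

P ≁ Q

P's transition system — 3 states:
  s0 = rec X. b.a.(0 + X + b.0)\{b} :: —b→ s1
  s1 = a.(0 + (rec X. b.a.(0 + X + b.0)\{b}) + b.0)\{b} :: —a→ s2
  s2 = (0 + (rec X. b.a.(0 + X + b.0)\{b}) + b.0)\{b} :: ·
Q's transition system — 3 states:
  t0 = rec X. b.b.(0 + X + b.0)\{b} :: —b→ t1
  t1 = b.(0 + (rec X. b.b.(0 + X + b.0)\{b}) + b.0)\{b} :: —b→ t2
  t2 = (0 + (rec X. b.b.(0 + X + b.0)\{b}) + b.0)\{b} :: ·
Bisimilarity quotient blocks:
  B0 = {s0}
  B1 = {s1}
  B2 = {s2, t2}
  B3 = {t0}
  B4 = {t1}
s0 ∈ B0, t0 ∈ B3 → different blocks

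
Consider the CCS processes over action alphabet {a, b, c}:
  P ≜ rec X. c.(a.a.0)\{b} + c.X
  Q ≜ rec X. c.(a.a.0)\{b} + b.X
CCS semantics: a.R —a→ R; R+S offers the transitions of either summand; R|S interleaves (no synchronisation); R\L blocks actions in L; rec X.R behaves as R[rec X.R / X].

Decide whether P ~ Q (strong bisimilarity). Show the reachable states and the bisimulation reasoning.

LTS(P): 4 reachable states
  m0 = rec X. c.(a.a.0)\{b} + c.X :: ··c··> m0, ··c··> m1
  m1 = (a.a.0)\{b} :: ··a··> m2
  m2 = (a.0)\{b} :: ··a··> m3
  m3 = 0\{b} :: (no moves)
LTS(Q): 4 reachable states
  n0 = rec X. c.(a.a.0)\{b} + b.X :: ··b··> n0, ··c··> n1
  n1 = (a.a.0)\{b} :: ··a··> n2
  n2 = (a.0)\{b} :: ··a··> n3
  n3 = 0\{b} :: (no moves)
Partition-refinement fixed point:
  B0 = {m0}
  B1 = {m1, n1}
  B2 = {m2, n2}
  B3 = {m3, n3}
  B4 = {n0}
m0 ∈ B0, n0 ∈ B4 → different blocks

not bisimilar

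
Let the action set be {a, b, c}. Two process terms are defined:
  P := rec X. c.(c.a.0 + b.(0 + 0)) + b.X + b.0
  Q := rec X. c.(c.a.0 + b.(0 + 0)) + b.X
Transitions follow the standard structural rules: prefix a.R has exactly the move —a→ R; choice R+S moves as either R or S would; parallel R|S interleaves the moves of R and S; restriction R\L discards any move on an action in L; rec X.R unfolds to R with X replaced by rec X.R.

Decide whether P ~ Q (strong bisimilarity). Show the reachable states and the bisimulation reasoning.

not bisimilar

Reachable graph of P (5 states):
  s0 = rec X. c.(c.a.0 + b.(0 + 0)) + b.X + b.0 ⊢ --b--▸ s0, --b--▸ s1, --c--▸ s2
  s1 = 0 ⊢ deadlocked
  s2 = c.a.0 + b.(0 + 0) ⊢ --b--▸ s3, --c--▸ s4
  s3 = 0 + 0 ⊢ deadlocked
  s4 = a.0 ⊢ --a--▸ s1
Reachable graph of Q (5 states):
  t0 = rec X. c.(c.a.0 + b.(0 + 0)) + b.X ⊢ --b--▸ t0, --c--▸ t1
  t1 = c.a.0 + b.(0 + 0) ⊢ --b--▸ t2, --c--▸ t3
  t2 = 0 + 0 ⊢ deadlocked
  t3 = a.0 ⊢ --a--▸ t4
  t4 = 0 ⊢ deadlocked
Coarsest stable partition (strong bisimilarity classes):
  B0 = {s0}
  B1 = {s2, t1}
  B2 = {s1, s3, t2, t4}
  B3 = {s4, t3}
  B4 = {t0}
s0 ∈ B0, t0 ∈ B4 → different blocks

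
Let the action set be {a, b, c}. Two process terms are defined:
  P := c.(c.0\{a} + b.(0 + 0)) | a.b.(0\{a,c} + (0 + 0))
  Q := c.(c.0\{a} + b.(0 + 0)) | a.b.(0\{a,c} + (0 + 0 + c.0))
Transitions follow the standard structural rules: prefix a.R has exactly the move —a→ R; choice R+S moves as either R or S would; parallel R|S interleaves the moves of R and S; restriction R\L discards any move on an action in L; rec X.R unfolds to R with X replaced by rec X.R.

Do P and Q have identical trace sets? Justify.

NO — witness ⟨abccb⟩

Reachable graph of P (12 states):
  u0 = c.(c.0\{a} + b.(0 + 0)) | a.b.(0\{a,c} + (0 + 0)) ⊢ —a→ u1, —c→ u2
  u1 = c.(c.0\{a} + b.(0 + 0)) | b.(0\{a,c} + (0 + 0)) ⊢ —b→ u3, —c→ u4
  u2 = (c.0\{a} + b.(0 + 0)) | a.b.(0\{a,c} + (0 + 0)) ⊢ —a→ u4, —b→ u5, —c→ u6
  u3 = c.(c.0\{a} + b.(0 + 0)) | (0\{a,c} + (0 + 0)) ⊢ —c→ u7
  u4 = (c.0\{a} + b.(0 + 0)) | b.(0\{a,c} + (0 + 0)) ⊢ —b→ u7, —b→ u8, —c→ u9
  u5 = (0 + 0) | a.b.(0\{a,c} + (0 + 0)) ⊢ —a→ u8
  u6 = 0\{a} | a.b.(0\{a,c} + (0 + 0)) ⊢ —a→ u9
  u7 = (c.0\{a} + b.(0 + 0)) | (0\{a,c} + (0 + 0)) ⊢ —b→ u10, —c→ u11
  u8 = (0 + 0) | b.(0\{a,c} + (0 + 0)) ⊢ —b→ u10
  u9 = 0\{a} | b.(0\{a,c} + (0 + 0)) ⊢ —b→ u11
  u10 = (0 + 0) | (0\{a,c} + (0 + 0)) ⊢ ∅
  u11 = 0\{a} | (0\{a,c} + (0 + 0)) ⊢ ∅
Reachable graph of Q (16 states):
  v0 = c.(c.0\{a} + b.(0 + 0)) | a.b.(0\{a,c} + (0 + 0 + c.0)) ⊢ —a→ v1, —c→ v2
  v1 = c.(c.0\{a} + b.(0 + 0)) | b.(0\{a,c} + (0 + 0 + c.0)) ⊢ —b→ v3, —c→ v4
  v2 = (c.0\{a} + b.(0 + 0)) | a.b.(0\{a,c} + (0 + 0 + c.0)) ⊢ —a→ v4, —b→ v5, —c→ v6
  v3 = c.(c.0\{a} + b.(0 + 0)) | (0\{a,c} + (0 + 0 + c.0)) ⊢ —c→ v7, —c→ v8
  v4 = (c.0\{a} + b.(0 + 0)) | b.(0\{a,c} + (0 + 0 + c.0)) ⊢ —b→ v7, —b→ v9, —c→ v10
  v5 = (0 + 0) | a.b.(0\{a,c} + (0 + 0 + c.0)) ⊢ —a→ v9
  v6 = 0\{a} | a.b.(0\{a,c} + (0 + 0 + c.0)) ⊢ —a→ v10
  v7 = (c.0\{a} + b.(0 + 0)) | (0\{a,c} + (0 + 0 + c.0)) ⊢ —b→ v11, —c→ v12, —c→ v13
  v8 = c.(c.0\{a} + b.(0 + 0)) | 0 ⊢ —c→ v12
  v9 = (0 + 0) | b.(0\{a,c} + (0 + 0 + c.0)) ⊢ —b→ v11
  v10 = 0\{a} | b.(0\{a,c} + (0 + 0 + c.0)) ⊢ —b→ v13
  v11 = (0 + 0) | (0\{a,c} + (0 + 0 + c.0)) ⊢ —c→ v14
  v12 = (c.0\{a} + b.(0 + 0)) | 0 ⊢ —b→ v14, —c→ v15
  v13 = 0\{a} | (0\{a,c} + (0 + 0 + c.0)) ⊢ —c→ v15
  v14 = (0 + 0) | 0 ⊢ ∅
  v15 = 0\{a} | 0 ⊢ ∅
Trace ⟨abccb⟩ through Q, begin at {v0}:
  after a @ step 1: {v1}
  after b @ step 2: {v3}
  after c @ step 3: {v7, v8}
  after c @ step 4: {v12, v13}
  after b @ step 5: {v14}
  Q completes σ.
Trace ⟨abccb⟩ through P, begin at {u0}:
  after a @ step 1: {u1}
  after b @ step 2: {u3}
  after c @ step 3: {u7}
  after c @ step 4: {u11}
  after b @ step 5: no successor for P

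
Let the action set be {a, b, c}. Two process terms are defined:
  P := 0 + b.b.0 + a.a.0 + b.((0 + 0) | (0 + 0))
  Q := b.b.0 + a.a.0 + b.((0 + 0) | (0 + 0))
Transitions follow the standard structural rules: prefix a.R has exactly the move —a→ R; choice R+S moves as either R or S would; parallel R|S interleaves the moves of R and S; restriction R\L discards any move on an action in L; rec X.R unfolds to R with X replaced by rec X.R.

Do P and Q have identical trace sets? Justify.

Reachable graph of P (5 states):
  m0 = 0 + b.b.0 + a.a.0 + b.((0 + 0) | (0 + 0)) ⊢ ··a··> m1, ··b··> m2, ··b··> m3
  m1 = a.0 ⊢ ··a··> m4
  m2 = (0 + 0) | (0 + 0) ⊢ ∅
  m3 = b.0 ⊢ ··b··> m4
  m4 = 0 ⊢ ∅
Reachable graph of Q (5 states):
  n0 = b.b.0 + a.a.0 + b.((0 + 0) | (0 + 0)) ⊢ ··a··> n1, ··b··> n2, ··b··> n3
  n1 = a.0 ⊢ ··a··> n4
  n2 = (0 + 0) | (0 + 0) ⊢ ∅
  n3 = b.0 ⊢ ··b··> n4
  n4 = 0 ⊢ ∅
Partition-refinement fixed point:
  B0 = {m0, n0}
  B1 = {m2, m4, n2, n4}
  B2 = {m3, n3}
  B3 = {m1, n1}
m0 ∈ B0, n0 ∈ B0 → same block
Bisimilar ⇒ trace-equivalent.

traces(P) = traces(Q)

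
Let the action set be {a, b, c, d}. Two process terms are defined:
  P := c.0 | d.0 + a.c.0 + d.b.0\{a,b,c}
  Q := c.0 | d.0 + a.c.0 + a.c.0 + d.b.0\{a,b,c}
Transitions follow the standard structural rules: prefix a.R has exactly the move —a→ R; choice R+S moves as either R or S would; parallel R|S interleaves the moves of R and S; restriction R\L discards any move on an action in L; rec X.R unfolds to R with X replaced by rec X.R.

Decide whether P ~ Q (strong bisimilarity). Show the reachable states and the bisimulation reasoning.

P's transition system — 8 states:
  m0 = c.0 | d.0 + a.c.0 + d.b.0\{a,b,c} | =a=> m1, =c=> m2, =d=> m3, =d=> m4
  m1 = c.0 | =c=> m5
  m2 = 0 | d.0 | =d=> m6
  m3 = b.0\{a,b,c} | =b=> m7
  m4 = c.0 | 0 | =c=> m6
  m5 = 0 | ·
  m6 = 0 | 0 | ·
  m7 = 0\{a,b,c} | ·
Q's transition system — 8 states:
  n0 = c.0 | d.0 + a.c.0 + a.c.0 + d.b.0\{a,b,c} | =a=> n1, =c=> n2, =d=> n3, =d=> n4
  n1 = c.0 | =c=> n5
  n2 = 0 | d.0 | =d=> n6
  n3 = b.0\{a,b,c} | =b=> n7
  n4 = c.0 | 0 | =c=> n6
  n5 = 0 | ·
  n6 = 0 | 0 | ·
  n7 = 0\{a,b,c} | ·
Coarsest stable partition (strong bisimilarity classes):
  B0 = {m0, n0}
  B1 = {m1, m4, n1, n4}
  B2 = {m5, m6, m7, n5, n6, n7}
  B3 = {m3, n3}
  B4 = {m2, n2}
m0 ∈ B0, n0 ∈ B0 → same block

YES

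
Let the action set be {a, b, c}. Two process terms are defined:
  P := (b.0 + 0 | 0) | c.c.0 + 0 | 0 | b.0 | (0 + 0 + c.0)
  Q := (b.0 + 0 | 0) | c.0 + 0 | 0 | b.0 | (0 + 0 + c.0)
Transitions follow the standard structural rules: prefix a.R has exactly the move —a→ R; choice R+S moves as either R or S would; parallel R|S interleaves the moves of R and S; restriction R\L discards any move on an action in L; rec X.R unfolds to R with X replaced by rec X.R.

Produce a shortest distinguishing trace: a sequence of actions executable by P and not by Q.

cc

P's transition system — 9 states:
  s0 = (b.0 + 0 | 0) | c.c.0 + 0 | 0 | b.0 | (0 + 0 + c.0) has moves --b--▸ s1, --b--▸ s2, --c--▸ s3, --c--▸ s4
  s1 = 0 | 0 | 0 | (0 + 0 + c.0) has moves --c--▸ s5
  s2 = 0 | c.c.0 has moves --c--▸ s6
  s3 = (b.0 + 0 | 0) | c.0 has moves --b--▸ s6, --c--▸ s7
  s4 = 0 | 0 | b.0 | 0 has moves --b--▸ s5
  s5 = 0 | 0 | 0 | 0 has moves (no moves)
  s6 = 0 | c.0 has moves --c--▸ s8
  s7 = (b.0 + 0 | 0) | 0 has moves --b--▸ s8
  s8 = 0 | 0 has moves (no moves)
Q's transition system — 7 states:
  t0 = (b.0 + 0 | 0) | c.0 + 0 | 0 | b.0 | (0 + 0 + c.0) has moves --b--▸ t1, --b--▸ t2, --c--▸ t3, --c--▸ t4
  t1 = 0 | 0 | 0 | (0 + 0 + c.0) has moves --c--▸ t5
  t2 = 0 | c.0 has moves --c--▸ t6
  t3 = (b.0 + 0 | 0) | 0 has moves --b--▸ t6
  t4 = 0 | 0 | b.0 | 0 has moves --b--▸ t5
  t5 = 0 | 0 | 0 | 0 has moves (no moves)
  t6 = 0 | 0 has moves (no moves)
Trace ⟨cc⟩ through P, begin at {s0}:
  [1] c ⇒ {s3, s4}
  [2] c ⇒ {s7}
  — P admits the full trace.
Trace ⟨cc⟩ through Q, begin at {t0}:
  [1] c ⇒ {t3, t4}
  [2] c ⇒ ∅ (Q stuck)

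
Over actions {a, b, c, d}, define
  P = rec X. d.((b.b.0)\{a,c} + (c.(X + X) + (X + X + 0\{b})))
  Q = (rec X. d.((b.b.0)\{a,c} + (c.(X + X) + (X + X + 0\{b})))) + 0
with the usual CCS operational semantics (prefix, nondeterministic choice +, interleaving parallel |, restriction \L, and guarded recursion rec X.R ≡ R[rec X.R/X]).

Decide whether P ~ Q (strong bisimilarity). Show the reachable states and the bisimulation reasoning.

bisimilar

LTS(P): 5 reachable states
  u0 = rec X. d.((b.b.0)\{a,c} + (c.(X + X) + (X + X + 0\{b}))) has moves —d→ u1
  u1 = (b.b.0)\{a,c} + (c.((rec X. d.((b.b.0)\{a,c} + (c.(X + X) + (X + X + 0\{b})))) + (rec X. d.((b.b.0)\{a,c} + (c.(X + X) + (X + X + 0\{b}))))) + ((rec X. d.((b.b.0)\{a,c} + (c.(X + X) + (X + X + 0\{b})))) + (rec X. d.((b.b.0)\{a,c} + (c.(X + X) + (X + X + 0\{b})))) + 0\{b})) has moves —b→ u2, —c→ u3, —d→ u1
  u2 = (b.0)\{a,c} has moves —b→ u4
  u3 = (rec X. d.((b.b.0)\{a,c} + (c.(X + X) + (X + X + 0\{b})))) + (rec X. d.((b.b.0)\{a,c} + (c.(X + X) + (X + X + 0\{b})))) has moves —d→ u1
  u4 = 0\{a,c} has moves deadlocked
LTS(Q): 5 reachable states
  v0 = (rec X. d.((b.b.0)\{a,c} + (c.(X + X) + (X + X + 0\{b})))) + 0 has moves —d→ v1
  v1 = (b.b.0)\{a,c} + (c.((rec X. d.((b.b.0)\{a,c} + (c.(X + X) + (X + X + 0\{b})))) + (rec X. d.((b.b.0)\{a,c} + (c.(X + X) + (X + X + 0\{b}))))) + ((rec X. d.((b.b.0)\{a,c} + (c.(X + X) + (X + X + 0\{b})))) + (rec X. d.((b.b.0)\{a,c} + (c.(X + X) + (X + X + 0\{b})))) + 0\{b})) has moves —b→ v2, —c→ v3, —d→ v1
  v2 = (b.0)\{a,c} has moves —b→ v4
  v3 = (rec X. d.((b.b.0)\{a,c} + (c.(X + X) + (X + X + 0\{b})))) + (rec X. d.((b.b.0)\{a,c} + (c.(X + X) + (X + X + 0\{b})))) has moves —d→ v1
  v4 = 0\{a,c} has moves deadlocked
Bisimilarity quotient blocks:
  B0 = {u0, u3, v0, v3}
  B1 = {u1, v1}
  B2 = {u2, v2}
  B3 = {u4, v4}
u0 ∈ B0, v0 ∈ B0 → same block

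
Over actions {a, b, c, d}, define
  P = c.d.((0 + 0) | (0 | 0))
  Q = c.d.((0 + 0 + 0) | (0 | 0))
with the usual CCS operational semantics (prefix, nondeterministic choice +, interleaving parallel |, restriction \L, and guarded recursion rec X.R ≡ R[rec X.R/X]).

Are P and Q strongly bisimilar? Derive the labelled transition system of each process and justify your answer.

bisimilar

P's transition system — 3 states:
  s0 = c.d.((0 + 0) | (0 | 0)) :: --c--▸ s1
  s1 = d.((0 + 0) | (0 | 0)) :: --d--▸ s2
  s2 = (0 + 0) | (0 | 0) :: deadlocked
Q's transition system — 3 states:
  t0 = c.d.((0 + 0 + 0) | (0 | 0)) :: --c--▸ t1
  t1 = d.((0 + 0 + 0) | (0 | 0)) :: --d--▸ t2
  t2 = (0 + 0 + 0) | (0 | 0) :: deadlocked
Coarsest stable partition (strong bisimilarity classes):
  B0 = {s0, t0}
  B1 = {s1, t1}
  B2 = {s2, t2}
s0 ∈ B0, t0 ∈ B0 → same block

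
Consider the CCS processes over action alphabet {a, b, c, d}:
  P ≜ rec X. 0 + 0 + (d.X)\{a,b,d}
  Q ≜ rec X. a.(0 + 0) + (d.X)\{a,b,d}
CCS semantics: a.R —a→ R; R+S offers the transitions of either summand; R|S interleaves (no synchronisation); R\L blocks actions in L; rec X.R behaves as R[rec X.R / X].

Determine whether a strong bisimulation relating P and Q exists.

not bisimilar

Reachable graph of P (1 states):
  m0 = rec X. 0 + 0 + (d.X)\{a,b,d} :: deadlocked
Reachable graph of Q (2 states):
  n0 = rec X. a.(0 + 0) + (d.X)\{a,b,d} :: =a=> n1
  n1 = 0 + 0 :: deadlocked
Partition-refinement fixed point:
  B0 = {m0, n1}
  B1 = {n0}
m0 ∈ B0, n0 ∈ B1 → different blocks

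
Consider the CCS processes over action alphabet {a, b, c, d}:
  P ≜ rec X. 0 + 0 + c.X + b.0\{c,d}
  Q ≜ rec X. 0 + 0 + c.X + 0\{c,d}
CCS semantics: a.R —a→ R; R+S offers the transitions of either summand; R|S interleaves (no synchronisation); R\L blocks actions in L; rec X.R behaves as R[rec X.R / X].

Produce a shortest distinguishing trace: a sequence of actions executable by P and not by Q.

b

P's transition system — 2 states:
  p0 = rec X. 0 + 0 + c.X + b.0\{c,d} → --b--▸ p1, --c--▸ p0
  p1 = 0\{c,d} → ∅
Q's transition system — 1 states:
  q0 = rec X. 0 + 0 + c.X + 0\{c,d} → --c--▸ q0
Run σ = ⟨b⟩ on P: start {p0}
  after b @ step 1: {p1}
  ✓ P
Run σ = ⟨b⟩ on Q: start {q0}
  after b @ step 1: ∅ (Q stuck)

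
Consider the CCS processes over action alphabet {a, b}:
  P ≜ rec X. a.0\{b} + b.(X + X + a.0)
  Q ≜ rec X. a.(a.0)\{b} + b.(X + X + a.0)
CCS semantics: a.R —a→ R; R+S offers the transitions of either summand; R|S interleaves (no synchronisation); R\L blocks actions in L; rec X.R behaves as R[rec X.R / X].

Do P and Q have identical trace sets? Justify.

Reachable graph of P (4 states):
  m0 = rec X. a.0\{b} + b.(X + X + a.0) has moves --a--▸ m1, --b--▸ m2
  m1 = 0\{b} has moves deadlocked
  m2 = (rec X. a.0\{b} + b.(X + X + a.0)) + (rec X. a.0\{b} + b.(X + X + a.0)) + a.0 has moves --a--▸ m1, --a--▸ m3, --b--▸ m2
  m3 = 0 has moves deadlocked
Reachable graph of Q (5 states):
  n0 = rec X. a.(a.0)\{b} + b.(X + X + a.0) has moves --a--▸ n1, --b--▸ n2
  n1 = (a.0)\{b} has moves --a--▸ n3
  n2 = (rec X. a.(a.0)\{b} + b.(X + X + a.0)) + (rec X. a.(a.0)\{b} + b.(X + X + a.0)) + a.0 has moves --a--▸ n1, --a--▸ n4, --b--▸ n2
  n3 = 0\{b} has moves deadlocked
  n4 = 0 has moves deadlocked
Trace ⟨aa⟩ through Q, begin at {n0}:
  step 1 (a): {n1}
  step 2 (a): {n3}
  ✓ Q
Trace ⟨aa⟩ through P, begin at {m0}:
  step 1 (a): {m1}
  step 2 (a): ∅ (P stuck)

traces(P) ≠ traces(Q) — witness ⟨aa⟩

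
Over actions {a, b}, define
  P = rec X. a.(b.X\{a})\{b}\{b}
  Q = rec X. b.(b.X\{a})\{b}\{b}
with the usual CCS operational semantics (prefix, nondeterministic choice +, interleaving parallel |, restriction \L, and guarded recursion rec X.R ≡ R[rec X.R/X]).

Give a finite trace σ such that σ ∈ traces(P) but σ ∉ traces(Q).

a

LTS(P): 2 reachable states
  m0 = rec X. a.(b.X\{a})\{b}\{b} | —a→ m1
  m1 = (b.(rec X. a.(b.X\{a})\{b}\{b})\{a})\{b}\{b} | deadlocked
LTS(Q): 2 reachable states
  n0 = rec X. b.(b.X\{a})\{b}\{b} | —b→ n1
  n1 = (b.(rec X. b.(b.X\{a})\{b}\{b})\{a})\{b}\{b} | deadlocked
Executing a from P (initial set {m0}):
  [1] a ⇒ {m1}
  P completes σ.
Executing a from Q (initial set {n0}):
  [1] a ⇒ no successor for Q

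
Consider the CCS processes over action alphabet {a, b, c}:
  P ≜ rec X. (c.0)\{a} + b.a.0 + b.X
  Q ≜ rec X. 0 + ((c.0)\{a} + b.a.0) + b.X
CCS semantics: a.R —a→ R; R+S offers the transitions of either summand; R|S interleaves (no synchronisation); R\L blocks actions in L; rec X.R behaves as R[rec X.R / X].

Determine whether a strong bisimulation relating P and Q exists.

P ~ Q

P's transition system — 4 states:
  s0 = rec X. (c.0)\{a} + b.a.0 + b.X | ··b··> s0, ··b··> s1, ··c··> s2
  s1 = a.0 | ··a··> s3
  s2 = 0\{a} | ·
  s3 = 0 | ·
Q's transition system — 4 states:
  t0 = rec X. 0 + ((c.0)\{a} + b.a.0) + b.X | ··b··> t0, ··b··> t1, ··c··> t2
  t1 = a.0 | ··a··> t3
  t2 = 0\{a} | ·
  t3 = 0 | ·
Bisimilarity quotient blocks:
  B0 = {s0, t0}
  B1 = {s2, s3, t2, t3}
  B2 = {s1, t1}
s0 ∈ B0, t0 ∈ B0 → same block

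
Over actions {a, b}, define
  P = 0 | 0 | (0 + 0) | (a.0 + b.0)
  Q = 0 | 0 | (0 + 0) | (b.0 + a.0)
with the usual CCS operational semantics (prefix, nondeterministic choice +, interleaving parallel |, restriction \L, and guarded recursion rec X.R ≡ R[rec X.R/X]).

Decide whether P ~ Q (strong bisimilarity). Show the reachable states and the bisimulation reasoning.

P ~ Q

P's transition system — 2 states:
  m0 = 0 | 0 | (0 + 0) | (a.0 + b.0) ⊢ =a=> m1, =b=> m1
  m1 = 0 | 0 | (0 + 0) | 0 ⊢ ∅
Q's transition system — 2 states:
  n0 = 0 | 0 | (0 + 0) | (b.0 + a.0) ⊢ =a=> n1, =b=> n1
  n1 = 0 | 0 | (0 + 0) | 0 ⊢ ∅
Bisimilarity quotient blocks:
  B0 = {m0, n0}
  B1 = {m1, n1}
m0 ∈ B0, n0 ∈ B0 → same block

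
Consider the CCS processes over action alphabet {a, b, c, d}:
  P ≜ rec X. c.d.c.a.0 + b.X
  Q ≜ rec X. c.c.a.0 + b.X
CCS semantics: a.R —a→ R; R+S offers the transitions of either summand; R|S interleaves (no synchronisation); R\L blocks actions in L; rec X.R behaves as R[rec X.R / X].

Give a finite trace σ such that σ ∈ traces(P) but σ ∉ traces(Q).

cd

LTS(P): 5 reachable states
  s0 = rec X. c.d.c.a.0 + b.X has moves -b-> s0, -c-> s1
  s1 = d.c.a.0 has moves -d-> s2
  s2 = c.a.0 has moves -c-> s3
  s3 = a.0 has moves -a-> s4
  s4 = 0 has moves ·
LTS(Q): 4 reachable states
  t0 = rec X. c.c.a.0 + b.X has moves -b-> t0, -c-> t1
  t1 = c.a.0 has moves -c-> t2
  t2 = a.0 has moves -a-> t3
  t3 = 0 has moves ·
Run σ = ⟨cd⟩ on P: start {s0}
  step 1 (c): {s1}
  step 2 (d): {s2}
  P completes σ.
Run σ = ⟨cd⟩ on Q: start {t0}
  step 1 (c): {t1}
  step 2 (d): ∅  — Q cannot continue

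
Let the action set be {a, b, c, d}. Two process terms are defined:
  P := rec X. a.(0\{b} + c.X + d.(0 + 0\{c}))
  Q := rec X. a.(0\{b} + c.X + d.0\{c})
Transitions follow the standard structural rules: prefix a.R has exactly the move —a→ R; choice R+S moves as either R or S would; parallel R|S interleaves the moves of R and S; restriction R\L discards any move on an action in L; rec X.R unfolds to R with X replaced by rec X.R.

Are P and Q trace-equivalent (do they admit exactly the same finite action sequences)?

P's transition system — 3 states:
  m0 = rec X. a.(0\{b} + c.X + d.(0 + 0\{c})) → ··a··> m1
  m1 = 0\{b} + c.(rec X. a.(0\{b} + c.X + d.(0 + 0\{c}))) + d.(0 + 0\{c}) → ··c··> m0, ··d··> m2
  m2 = 0 + 0\{c} → stopped
Q's transition system — 3 states:
  n0 = rec X. a.(0\{b} + c.X + d.0\{c}) → ··a··> n1
  n1 = 0\{b} + c.(rec X. a.(0\{b} + c.X + d.0\{c})) + d.0\{c} → ··c··> n0, ··d··> n2
  n2 = 0\{c} → stopped
Bisimilarity quotient blocks:
  B0 = {m0, n0}
  B1 = {m1, n1}
  B2 = {m2, n2}
m0 ∈ B0, n0 ∈ B0 → same block
Bisimilar ⇒ trace-equivalent.

YES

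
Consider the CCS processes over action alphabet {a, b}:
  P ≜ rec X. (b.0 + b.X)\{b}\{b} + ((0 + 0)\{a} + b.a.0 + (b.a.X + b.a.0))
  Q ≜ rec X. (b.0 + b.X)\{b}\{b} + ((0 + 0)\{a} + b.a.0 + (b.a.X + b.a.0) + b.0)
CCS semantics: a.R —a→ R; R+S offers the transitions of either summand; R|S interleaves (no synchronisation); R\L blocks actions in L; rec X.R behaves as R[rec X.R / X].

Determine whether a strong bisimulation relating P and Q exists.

Reachable graph of P (4 states):
  u0 = rec X. (b.0 + b.X)\{b}\{b} + ((0 + 0)\{a} + b.a.0 + (b.a.X + b.a.0)) has moves --b--▸ u1, --b--▸ u2
  u1 = a.(rec X. (b.0 + b.X)\{b}\{b} + ((0 + 0)\{a} + b.a.0 + (b.a.X + b.a.0))) has moves --a--▸ u0
  u2 = a.0 has moves --a--▸ u3
  u3 = 0 has moves ·
Reachable graph of Q (4 states):
  v0 = rec X. (b.0 + b.X)\{b}\{b} + ((0 + 0)\{a} + b.a.0 + (b.a.X + b.a.0) + b.0) has moves --b--▸ v1, --b--▸ v2, --b--▸ v3
  v1 = 0 has moves ·
  v2 = a.(rec X. (b.0 + b.X)\{b}\{b} + ((0 + 0)\{a} + b.a.0 + (b.a.X + b.a.0) + b.0)) has moves --a--▸ v0
  v3 = a.0 has moves --a--▸ v1
Partition-refinement fixed point:
  B0 = {u0}
  B1 = {u2, v3}
  B2 = {u3, v1}
  B3 = {u1}
  B4 = {v0}
  B5 = {v2}
u0 ∈ B0, v0 ∈ B4 → different blocks

NO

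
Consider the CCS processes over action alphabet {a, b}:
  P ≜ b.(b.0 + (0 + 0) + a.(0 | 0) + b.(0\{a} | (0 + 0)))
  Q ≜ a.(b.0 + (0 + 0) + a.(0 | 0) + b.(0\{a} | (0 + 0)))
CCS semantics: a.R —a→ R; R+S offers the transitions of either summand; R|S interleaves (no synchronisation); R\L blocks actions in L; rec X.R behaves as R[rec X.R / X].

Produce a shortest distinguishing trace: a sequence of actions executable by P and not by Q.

b

Reachable graph of P (5 states):
  s0 = b.(b.0 + (0 + 0) + a.(0 | 0) + b.(0\{a} | (0 + 0))) | ··b··> s1
  s1 = b.0 + (0 + 0) + a.(0 | 0) + b.(0\{a} | (0 + 0)) | ··a··> s2, ··b··> s3, ··b··> s4
  s2 = 0 | 0 | ·
  s3 = 0 | ·
  s4 = 0\{a} | (0 + 0) | ·
Reachable graph of Q (5 states):
  t0 = a.(b.0 + (0 + 0) + a.(0 | 0) + b.(0\{a} | (0 + 0))) | ··a··> t1
  t1 = b.0 + (0 + 0) + a.(0 | 0) + b.(0\{a} | (0 + 0)) | ··a··> t2, ··b··> t3, ··b··> t4
  t2 = 0 | 0 | ·
  t3 = 0 | ·
  t4 = 0\{a} | (0 + 0) | ·
Trace ⟨b⟩ through P, begin at {s0}:
  step 1 (b): {s1}
  P completes σ.
Trace ⟨b⟩ through Q, begin at {t0}:
  step 1 (b): ∅  — Q cannot continue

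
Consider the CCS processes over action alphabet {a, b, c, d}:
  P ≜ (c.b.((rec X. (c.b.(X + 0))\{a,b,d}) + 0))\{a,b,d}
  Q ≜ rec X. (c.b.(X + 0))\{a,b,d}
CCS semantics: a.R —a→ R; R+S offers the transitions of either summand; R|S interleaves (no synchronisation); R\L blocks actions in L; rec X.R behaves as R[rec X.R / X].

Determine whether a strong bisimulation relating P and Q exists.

YES

LTS(P): 2 reachable states
  p0 = (c.b.((rec X. (c.b.(X + 0))\{a,b,d}) + 0))\{a,b,d} → -c-> p1
  p1 = (b.((rec X. (c.b.(X + 0))\{a,b,d}) + 0))\{a,b,d} → ·
LTS(Q): 2 reachable states
  q0 = rec X. (c.b.(X + 0))\{a,b,d} → -c-> q1
  q1 = (b.((rec X. (c.b.(X + 0))\{a,b,d}) + 0))\{a,b,d} → ·
Bisimilarity quotient blocks:
  B0 = {p0, q0}
  B1 = {p1, q1}
p0 ∈ B0, q0 ∈ B0 → same block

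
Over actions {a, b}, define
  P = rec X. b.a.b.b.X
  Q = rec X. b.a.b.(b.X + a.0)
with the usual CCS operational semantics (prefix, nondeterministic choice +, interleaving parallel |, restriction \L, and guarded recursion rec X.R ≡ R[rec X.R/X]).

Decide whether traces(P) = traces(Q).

Reachable graph of P (4 states):
  p0 = rec X. b.a.b.b.X :: =b=> p1
  p1 = a.b.b.(rec X. b.a.b.b.X) :: =a=> p2
  p2 = b.b.(rec X. b.a.b.b.X) :: =b=> p3
  p3 = b.(rec X. b.a.b.b.X) :: =b=> p0
Reachable graph of Q (5 states):
  q0 = rec X. b.a.b.(b.X + a.0) :: =b=> q1
  q1 = a.b.(b.(rec X. b.a.b.(b.X + a.0)) + a.0) :: =a=> q2
  q2 = b.(b.(rec X. b.a.b.(b.X + a.0)) + a.0) :: =b=> q3
  q3 = b.(rec X. b.a.b.(b.X + a.0)) + a.0 :: =a=> q4, =b=> q0
  q4 = 0 :: ·
Run σ = ⟨baba⟩ on Q: start {q0}
  [1] b ⇒ {q1}
  [2] a ⇒ {q2}
  [3] b ⇒ {q3}
  [4] a ⇒ {q4}
  Q completes σ.
Run σ = ⟨baba⟩ on P: start {p0}
  [1] b ⇒ {p1}
  [2] a ⇒ {p2}
  [3] b ⇒ {p3}
  [4] a ⇒ no successor for P

NO — witness ⟨baba⟩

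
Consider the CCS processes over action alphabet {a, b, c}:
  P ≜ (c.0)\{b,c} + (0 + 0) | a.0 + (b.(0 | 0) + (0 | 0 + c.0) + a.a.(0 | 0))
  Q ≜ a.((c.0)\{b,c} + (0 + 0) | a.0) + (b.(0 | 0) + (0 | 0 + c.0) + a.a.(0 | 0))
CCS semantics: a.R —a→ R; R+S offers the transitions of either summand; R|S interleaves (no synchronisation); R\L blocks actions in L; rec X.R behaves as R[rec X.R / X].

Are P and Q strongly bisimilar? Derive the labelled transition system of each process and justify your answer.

Reachable graph of P (5 states):
  s0 = (c.0)\{b,c} + (0 + 0) | a.0 + (b.(0 | 0) + (0 | 0 + c.0) + a.a.(0 | 0)) has moves =a=> s1, =a=> s2, =b=> s3, =c=> s4
  s1 = (0 + 0) | 0 has moves ·
  s2 = a.(0 | 0) has moves =a=> s3
  s3 = 0 | 0 has moves ·
  s4 = 0 has moves ·
Reachable graph of Q (6 states):
  t0 = a.((c.0)\{b,c} + (0 + 0) | a.0) + (b.(0 | 0) + (0 | 0 + c.0) + a.a.(0 | 0)) has moves =a=> t1, =a=> t2, =b=> t3, =c=> t4
  t1 = (c.0)\{b,c} + (0 + 0) | a.0 has moves =a=> t5
  t2 = a.(0 | 0) has moves =a=> t3
  t3 = 0 | 0 has moves ·
  t4 = 0 has moves ·
  t5 = (0 + 0) | 0 has moves ·
Coarsest stable partition (strong bisimilarity classes):
  B0 = {s0}
  B1 = {s1, s3, s4, t3, t4, t5}
  B2 = {s2, t1, t2}
  B3 = {t0}
s0 ∈ B0, t0 ∈ B3 → different blocks

NO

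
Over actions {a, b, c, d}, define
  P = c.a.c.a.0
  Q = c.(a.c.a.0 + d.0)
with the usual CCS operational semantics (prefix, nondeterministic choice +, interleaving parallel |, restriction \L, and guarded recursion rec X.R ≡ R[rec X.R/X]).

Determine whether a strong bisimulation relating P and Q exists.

P ≁ Q

LTS(P): 5 reachable states
  p0 = c.a.c.a.0 :: --c--▸ p1
  p1 = a.c.a.0 :: --a--▸ p2
  p2 = c.a.0 :: --c--▸ p3
  p3 = a.0 :: --a--▸ p4
  p4 = 0 :: ∅
LTS(Q): 5 reachable states
  q0 = c.(a.c.a.0 + d.0) :: --c--▸ q1
  q1 = a.c.a.0 + d.0 :: --a--▸ q2, --d--▸ q3
  q2 = c.a.0 :: --c--▸ q4
  q3 = 0 :: ∅
  q4 = a.0 :: --a--▸ q3
Coarsest stable partition (strong bisimilarity classes):
  B0 = {p0}
  B1 = {p1}
  B2 = {p2, q2}
  B3 = {p3, q4}
  B4 = {p4, q3}
  B5 = {q0}
  B6 = {q1}
p0 ∈ B0, q0 ∈ B5 → different blocks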